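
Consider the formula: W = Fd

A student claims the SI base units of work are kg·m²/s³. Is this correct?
Units of each symbol in W = Fd:
  F (force): kg·m/s²
  d (displacement): m

Multiplying the contributions: [kg·m/s²] · [m]
Adding exponents of each base unit: kg: 1, m: 2, s: -2
SI base units of work: kg·m²/s²

The claimed units kg·m²/s³ (exponents kg: 1, m: 2, s: -3) do not match the derived units kg·m²/s² (exponents kg: 1, m: 2, s: -2), so the claim is incorrect.

Answer: No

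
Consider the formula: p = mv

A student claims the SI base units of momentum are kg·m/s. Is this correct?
Units of each symbol in p = mv:
  m (mass): kg
  v (velocity): m/s

Multiplying the contributions: [kg] · [m/s]
Adding exponents of each base unit: kg: 1, m: 1, s: -1
SI base units of momentum: kg·m/s

The claimed units kg·m/s match the derived units, so the claim is correct.

Answer: Yes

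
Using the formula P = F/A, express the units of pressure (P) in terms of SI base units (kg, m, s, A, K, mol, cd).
Units of each symbol in P = F/A:
  F (force): kg·m/s²
  A (area): m²  → in the denominator, contributes 1/m²

Multiplying the contributions: [kg·m/s²] · [1/m²]
Adding exponents of each base unit: kg: 1, m: -1, s: -2
SI base units of pressure: kg/(m·s²)

Answer: kg/(m·s²)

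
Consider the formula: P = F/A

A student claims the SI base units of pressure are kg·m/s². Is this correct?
Units of each symbol in P = F/A:
  F (force): kg·m/s²
  A (area): m²  → in the denominator, contributes 1/m²

Multiplying the contributions: [kg·m/s²] · [1/m²]
Adding exponents of each base unit: kg: 1, m: -1, s: -2
SI base units of pressure: kg/(m·s²)

The claimed units kg·m/s² (exponents kg: 1, m: 1, s: -2) do not match the derived units kg/(m·s²) (exponents kg: 1, m: -1, s: -2), so the claim is incorrect.

Answer: No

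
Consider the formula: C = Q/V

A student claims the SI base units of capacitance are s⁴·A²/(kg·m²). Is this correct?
Units of each symbol in C = Q/V:
  Q (charge, in coulombs): s·A
  V (voltage, in volts): kg·m²/(s³·A)  → in the denominator, contributes s³·A/(kg·m²)

Multiplying the contributions: [s·A] · [s³·A/(kg·m²)]
Adding exponents of each base unit: kg: -1, m: -2, s: 4, A: 2
SI base units of capacitance: s⁴·A²/(kg·m²)

The claimed units s⁴·A²/(kg·m²) match the derived units, so the claim is correct.

Answer: Yes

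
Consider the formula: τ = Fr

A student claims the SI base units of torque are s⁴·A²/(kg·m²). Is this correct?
Units of each symbol in τ = Fr:
  F (force): kg·m/s²
  r (lever arm): m

Multiplying the contributions: [kg·m/s²] · [m]
Adding exponents of each base unit: kg: 1, m: 2, s: -2
SI base units of torque: kg·m²/s²

The claimed units s⁴·A²/(kg·m²) (exponents kg: -1, m: -2, s: 4, A: 2) do not match the derived units kg·m²/s² (exponents kg: 1, m: 2, s: -2), so the claim is incorrect.

Answer: No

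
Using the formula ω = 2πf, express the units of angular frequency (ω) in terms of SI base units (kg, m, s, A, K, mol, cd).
Units of each symbol in ω = 2πf:
  f (frequency): 1/s
  The factor 2π is dimensionless.

Multiplying the contributions: [1/s]
Adding exponents of each base unit: s: -1
SI base units of angular frequency: 1/s

Answer: 1/s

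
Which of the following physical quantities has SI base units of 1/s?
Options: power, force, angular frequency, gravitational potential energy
Checking the SI base units of each option:
  power (P = W/t): kg·m²/s³  ✗
  force (F = ma): kg·m/s²  ✗
  angular frequency (ω = 2πf): 1/s  ✓ matches
  gravitational potential energy (U = -GMm/r): kg·m²/s²  ✗

Only angular frequency has units 1/s.

Answer: angular frequency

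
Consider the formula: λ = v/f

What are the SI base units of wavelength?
Units of each symbol in λ = v/f:
  v (wave speed): m/s
  f (frequency): 1/s  → in the denominator, contributes s

Multiplying the contributions: [m/s] · [s]
Adding exponents of each base unit: m: 1
SI base units of wavelength: m

Answer: m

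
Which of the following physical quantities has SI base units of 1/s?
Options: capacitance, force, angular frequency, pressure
Checking the SI base units of each option:
  capacitance (C = Q/V): s⁴·A²/(kg·m²)  ✗
  force (F = ma): kg·m/s²  ✗
  angular frequency (ω = 2πf): 1/s  ✓ matches
  pressure (P = F/A): kg/(m·s²)  ✗

Only angular frequency has units 1/s.

Answer: angular frequency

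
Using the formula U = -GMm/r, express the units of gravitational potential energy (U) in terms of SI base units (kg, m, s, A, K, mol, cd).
Units of each symbol in U = -GMm/r:
  G (gravitational constant): m³/(kg·s²)
  M (mass): kg
  m (mass): kg
  r (distance): m  → in the denominator, contributes 1/m
  The minus sign does not affect the units.

Multiplying the contributions: [m³/(kg·s²)] · [kg] · [kg] · [1/m]
Adding exponents of each base unit: kg: 1, m: 2, s: -2
SI base units of gravitational potential energy: kg·m²/s²

Answer: kg·m²/s²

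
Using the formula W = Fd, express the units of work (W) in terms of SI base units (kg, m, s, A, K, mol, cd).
Units of each symbol in W = Fd:
  F (force): kg·m/s²
  d (displacement): m

Multiplying the contributions: [kg·m/s²] · [m]
Adding exponents of each base unit: kg: 1, m: 2, s: -2
SI base units of work: kg·m²/s²

Answer: kg·m²/s²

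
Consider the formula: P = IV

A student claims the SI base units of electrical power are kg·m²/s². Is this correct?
Units of each symbol in P = IV:
  I (current): A
  V (voltage, in volts): kg·m²/(s³·A)

Multiplying the contributions: [A] · [kg·m²/(s³·A)]
Adding exponents of each base unit: kg: 1, m: 2, s: -3
SI base units of electrical power: kg·m²/s³

The claimed units kg·m²/s² (exponents kg: 1, m: 2, s: -2) do not match the derived units kg·m²/s³ (exponents kg: 1, m: 2, s: -3), so the claim is incorrect.

Answer: No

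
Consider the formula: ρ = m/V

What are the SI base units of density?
Units of each symbol in ρ = m/V:
  m (mass): kg
  V (volume): m³  → in the denominator, contributes 1/m³

Multiplying the contributions: [kg] · [1/m³]
Adding exponents of each base unit: kg: 1, m: -3
SI base units of density: kg/m³

Answer: kg/m³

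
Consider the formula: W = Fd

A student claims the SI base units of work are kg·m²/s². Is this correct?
Units of each symbol in W = Fd:
  F (force): kg·m/s²
  d (displacement): m

Multiplying the contributions: [kg·m/s²] · [m]
Adding exponents of each base unit: kg: 1, m: 2, s: -2
SI base units of work: kg·m²/s²

The claimed units kg·m²/s² match the derived units, so the claim is correct.

Answer: Yes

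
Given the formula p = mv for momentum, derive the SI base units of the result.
Units of each symbol in p = mv:
  m (mass): kg
  v (velocity): m/s

Multiplying the contributions: [kg] · [m/s]
Adding exponents of each base unit: kg: 1, m: 1, s: -1
SI base units of momentum: kg·m/s

Answer: kg·m/s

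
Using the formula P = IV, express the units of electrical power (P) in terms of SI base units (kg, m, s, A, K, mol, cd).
Units of each symbol in P = IV:
  I (current): A
  V (voltage, in volts): kg·m²/(s³·A)

Multiplying the contributions: [A] · [kg·m²/(s³·A)]
Adding exponents of each base unit: kg: 1, m: 2, s: -3
SI base units of electrical power: kg·m²/s³

Answer: kg·m²/s³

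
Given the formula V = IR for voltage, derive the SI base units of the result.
Units of each symbol in V = IR:
  I (current): A
  R (resistance, in ohms): kg·m²/(s³·A²)

Multiplying the contributions: [A] · [kg·m²/(s³·A²)]
Adding exponents of each base unit: kg: 1, m: 2, s: -3, A: -1
SI base units of voltage: kg·m²/(s³·A)

Answer: kg·m²/(s³·A)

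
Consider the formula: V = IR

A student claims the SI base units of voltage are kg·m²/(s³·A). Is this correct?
Units of each symbol in V = IR:
  I (current): A
  R (resistance, in ohms): kg·m²/(s³·A²)

Multiplying the contributions: [A] · [kg·m²/(s³·A²)]
Adding exponents of each base unit: kg: 1, m: 2, s: -3, A: -1
SI base units of voltage: kg·m²/(s³·A)

The claimed units kg·m²/(s³·A) match the derived units, so the claim is correct.

Answer: Yes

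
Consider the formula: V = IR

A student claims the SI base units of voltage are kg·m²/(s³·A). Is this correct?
Units of each symbol in V = IR:
  I (current): A
  R (resistance, in ohms): kg·m²/(s³·A²)

Multiplying the contributions: [A] · [kg·m²/(s³·A²)]
Adding exponents of each base unit: kg: 1, m: 2, s: -3, A: -1
SI base units of voltage: kg·m²/(s³·A)

The claimed units kg·m²/(s³·A) match the derived units, so the claim is correct.

Answer: Yes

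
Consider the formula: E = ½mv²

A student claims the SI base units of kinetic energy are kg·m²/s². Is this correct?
Units of each symbol in E = ½mv²:
  m (mass): kg
  v (speed): m/s  → to the power 2, contributes m²/s²
  The factor ½ is dimensionless.

Multiplying the contributions: [kg] · [m²/s²]
Adding exponents of each base unit: kg: 1, m: 2, s: -2
SI base units of kinetic energy: kg·m²/s²

The claimed units kg·m²/s² match the derived units, so the claim is correct.

Answer: Yes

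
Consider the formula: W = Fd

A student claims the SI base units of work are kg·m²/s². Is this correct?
Units of each symbol in W = Fd:
  F (force): kg·m/s²
  d (displacement): m

Multiplying the contributions: [kg·m/s²] · [m]
Adding exponents of each base unit: kg: 1, m: 2, s: -2
SI base units of work: kg·m²/s²

The claimed units kg·m²/s² match the derived units, so the claim is correct.

Answer: Yes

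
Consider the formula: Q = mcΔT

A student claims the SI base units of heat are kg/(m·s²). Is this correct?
Units of each symbol in Q = mcΔT:
  m (mass): kg
  c (specific heat capacity, in J/(kg·K)): m²/(s²·K)
  ΔT (temperature change): K

Multiplying the contributions: [kg] · [m²/(s²·K)] · [K]
Adding exponents of each base unit: kg: 1, m: 2, s: -2
SI base units of heat: kg·m²/s²

The claimed units kg/(m·s²) (exponents kg: 1, m: -1, s: -2) do not match the derived units kg·m²/s² (exponents kg: 1, m: 2, s: -2), so the claim is incorrect.

Answer: No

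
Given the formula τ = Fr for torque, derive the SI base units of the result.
Units of each symbol in τ = Fr:
  F (force): kg·m/s²
  r (lever arm): m

Multiplying the contributions: [kg·m/s²] · [m]
Adding exponents of each base unit: kg: 1, m: 2, s: -2
SI base units of torque: kg·m²/s²

Answer: kg·m²/s²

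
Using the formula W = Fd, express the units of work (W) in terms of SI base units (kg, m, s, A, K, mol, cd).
Units of each symbol in W = Fd:
  F (force): kg·m/s²
  d (displacement): m

Multiplying the contributions: [kg·m/s²] · [m]
Adding exponents of each base unit: kg: 1, m: 2, s: -2
SI base units of work: kg·m²/s²

Answer: kg·m²/s²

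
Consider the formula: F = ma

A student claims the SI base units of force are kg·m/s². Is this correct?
Units of each symbol in F = ma:
  m (mass): kg
  a (acceleration): m/s²

Multiplying the contributions: [kg] · [m/s²]
Adding exponents of each base unit: kg: 1, m: 1, s: -2
SI base units of force: kg·m/s²

The claimed units kg·m/s² match the derived units, so the claim is correct.

Answer: Yes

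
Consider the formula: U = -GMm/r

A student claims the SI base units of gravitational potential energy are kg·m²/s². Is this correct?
Units of each symbol in U = -GMm/r:
  G (gravitational constant): m³/(kg·s²)
  M (mass): kg
  m (mass): kg
  r (distance): m  → in the denominator, contributes 1/m
  The minus sign does not affect the units.

Multiplying the contributions: [m³/(kg·s²)] · [kg] · [kg] · [1/m]
Adding exponents of each base unit: kg: 1, m: 2, s: -2
SI base units of gravitational potential energy: kg·m²/s²

The claimed units kg·m²/s² match the derived units, so the claim is correct.

Answer: Yes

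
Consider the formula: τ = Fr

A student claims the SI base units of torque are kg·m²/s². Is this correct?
Units of each symbol in τ = Fr:
  F (force): kg·m/s²
  r (lever arm): m

Multiplying the contributions: [kg·m/s²] · [m]
Adding exponents of each base unit: kg: 1, m: 2, s: -2
SI base units of torque: kg·m²/s²

The claimed units kg·m²/s² match the derived units, so the claim is correct.

Answer: Yes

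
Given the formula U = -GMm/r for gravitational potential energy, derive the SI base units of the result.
Units of each symbol in U = -GMm/r:
  G (gravitational constant): m³/(kg·s²)
  M (mass): kg
  m (mass): kg
  r (distance): m  → in the denominator, contributes 1/m
  The minus sign does not affect the units.

Multiplying the contributions: [m³/(kg·s²)] · [kg] · [kg] · [1/m]
Adding exponents of each base unit: kg: 1, m: 2, s: -2
SI base units of gravitational potential energy: kg·m²/s²

Answer: kg·m²/s²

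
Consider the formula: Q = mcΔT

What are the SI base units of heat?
Units of each symbol in Q = mcΔT:
  m (mass): kg
  c (specific heat capacity, in J/(kg·K)): m²/(s²·K)
  ΔT (temperature change): K

Multiplying the contributions: [kg] · [m²/(s²·K)] · [K]
Adding exponents of each base unit: kg: 1, m: 2, s: -2
SI base units of heat: kg·m²/s²

Answer: kg·m²/s²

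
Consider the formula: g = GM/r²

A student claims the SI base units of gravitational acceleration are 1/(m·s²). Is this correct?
Units of each symbol in g = GM/r²:
  G (gravitational constant): m³/(kg·s²)
  M (mass): kg
  r (distance): m  → to the power 2 in the denominator, contributes 1/m²

Multiplying the contributions: [m³/(kg·s²)] · [kg] · [1/m²]
Adding exponents of each base unit: m: 1, s: -2
SI base units of gravitational acceleration: m/s²

The claimed units 1/(m·s²) (exponents m: -1, s: -2) do not match the derived units m/s² (exponents m: 1, s: -2), so the claim is incorrect.

Answer: No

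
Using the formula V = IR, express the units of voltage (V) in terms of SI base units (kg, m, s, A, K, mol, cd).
Units of each symbol in V = IR:
  I (current): A
  R (resistance, in ohms): kg·m²/(s³·A²)

Multiplying the contributions: [A] · [kg·m²/(s³·A²)]
Adding exponents of each base unit: kg: 1, m: 2, s: -3, A: -1
SI base units of voltage: kg·m²/(s³·A)

Answer: kg·m²/(s³·A)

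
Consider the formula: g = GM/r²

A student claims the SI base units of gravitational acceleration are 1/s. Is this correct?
Units of each symbol in g = GM/r²:
  G (gravitational constant): m³/(kg·s²)
  M (mass): kg
  r (distance): m  → to the power 2 in the denominator, contributes 1/m²

Multiplying the contributions: [m³/(kg·s²)] · [kg] · [1/m²]
Adding exponents of each base unit: m: 1, s: -2
SI base units of gravitational acceleration: m/s²

The claimed units 1/s (exponents s: -1) do not match the derived units m/s² (exponents m: 1, s: -2), so the claim is incorrect.

Answer: No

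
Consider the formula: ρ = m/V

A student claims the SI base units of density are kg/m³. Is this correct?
Units of each symbol in ρ = m/V:
  m (mass): kg
  V (volume): m³  → in the denominator, contributes 1/m³

Multiplying the contributions: [kg] · [1/m³]
Adding exponents of each base unit: kg: 1, m: -3
SI base units of density: kg/m³

The claimed units kg/m³ match the derived units, so the claim is correct.

Answer: Yes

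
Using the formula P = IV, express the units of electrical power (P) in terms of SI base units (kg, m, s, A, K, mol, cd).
Units of each symbol in P = IV:
  I (current): A
  V (voltage, in volts): kg·m²/(s³·A)

Multiplying the contributions: [A] · [kg·m²/(s³·A)]
Adding exponents of each base unit: kg: 1, m: 2, s: -3
SI base units of electrical power: kg·m²/s³

Answer: kg·m²/s³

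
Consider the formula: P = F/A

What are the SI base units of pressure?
Units of each symbol in P = F/A:
  F (force): kg·m/s²
  A (area): m²  → in the denominator, contributes 1/m²

Multiplying the contributions: [kg·m/s²] · [1/m²]
Adding exponents of each base unit: kg: 1, m: -1, s: -2
SI base units of pressure: kg/(m·s²)

Answer: kg/(m·s²)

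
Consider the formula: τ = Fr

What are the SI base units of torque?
Units of each symbol in τ = Fr:
  F (force): kg·m/s²
  r (lever arm): m

Multiplying the contributions: [kg·m/s²] · [m]
Adding exponents of each base unit: kg: 1, m: 2, s: -2
SI base units of torque: kg·m²/s²

Answer: kg·m²/s²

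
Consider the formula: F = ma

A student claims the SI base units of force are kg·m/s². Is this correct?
Units of each symbol in F = ma:
  m (mass): kg
  a (acceleration): m/s²

Multiplying the contributions: [kg] · [m/s²]
Adding exponents of each base unit: kg: 1, m: 1, s: -2
SI base units of force: kg·m/s²

The claimed units kg·m/s² match the derived units, so the claim is correct.

Answer: Yes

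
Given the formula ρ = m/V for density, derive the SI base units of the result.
Units of each symbol in ρ = m/V:
  m (mass): kg
  V (volume): m³  → in the denominator, contributes 1/m³

Multiplying the contributions: [kg] · [1/m³]
Adding exponents of each base unit: kg: 1, m: -3
SI base units of density: kg/m³

Answer: kg/m³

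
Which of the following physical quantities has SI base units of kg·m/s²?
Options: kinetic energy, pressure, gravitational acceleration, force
Checking the SI base units of each option:
  kinetic energy (E = ½mv²): kg·m²/s²  ✗
  pressure (P = F/A): kg/(m·s²)  ✗
  gravitational acceleration (g = GM/r²): m/s²  ✗
  force (F = ma): kg·m/s²  ✓ matches

Only force has units kg·m/s².

Answer: force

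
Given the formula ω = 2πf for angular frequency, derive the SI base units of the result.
Units of each symbol in ω = 2πf:
  f (frequency): 1/s
  The factor 2π is dimensionless.

Multiplying the contributions: [1/s]
Adding exponents of each base unit: s: -1
SI base units of angular frequency: 1/s

Answer: 1/s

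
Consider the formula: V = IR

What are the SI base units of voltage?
Units of each symbol in V = IR:
  I (current): A
  R (resistance, in ohms): kg·m²/(s³·A²)

Multiplying the contributions: [A] · [kg·m²/(s³·A²)]
Adding exponents of each base unit: kg: 1, m: 2, s: -3, A: -1
SI base units of voltage: kg·m²/(s³·A)

Answer: kg·m²/(s³·A)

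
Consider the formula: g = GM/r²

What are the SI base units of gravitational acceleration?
Units of each symbol in g = GM/r²:
  G (gravitational constant): m³/(kg·s²)
  M (mass): kg
  r (distance): m  → to the power 2 in the denominator, contributes 1/m²

Multiplying the contributions: [m³/(kg·s²)] · [kg] · [1/m²]
Adding exponents of each base unit: m: 1, s: -2
SI base units of gravitational acceleration: m/s²

Answer: m/s²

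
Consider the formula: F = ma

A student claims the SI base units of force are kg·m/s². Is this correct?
Units of each symbol in F = ma:
  m (mass): kg
  a (acceleration): m/s²

Multiplying the contributions: [kg] · [m/s²]
Adding exponents of each base unit: kg: 1, m: 1, s: -2
SI base units of force: kg·m/s²

The claimed units kg·m/s² match the derived units, so the claim is correct.

Answer: Yes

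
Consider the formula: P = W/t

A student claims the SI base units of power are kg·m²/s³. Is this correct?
Units of each symbol in P = W/t:
  W (work): kg·m²/s²
  t (time): s  → in the denominator, contributes 1/s

Multiplying the contributions: [kg·m²/s²] · [1/s]
Adding exponents of each base unit: kg: 1, m: 2, s: -3
SI base units of power: kg·m²/s³

The claimed units kg·m²/s³ match the derived units, so the claim is correct.

Answer: Yes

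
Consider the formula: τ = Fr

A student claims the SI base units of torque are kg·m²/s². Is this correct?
Units of each symbol in τ = Fr:
  F (force): kg·m/s²
  r (lever arm): m

Multiplying the contributions: [kg·m/s²] · [m]
Adding exponents of each base unit: kg: 1, m: 2, s: -2
SI base units of torque: kg·m²/s²

The claimed units kg·m²/s² match the derived units, so the claim is correct.

Answer: Yes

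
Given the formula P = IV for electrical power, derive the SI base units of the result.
Units of each symbol in P = IV:
  I (current): A
  V (voltage, in volts): kg·m²/(s³·A)

Multiplying the contributions: [A] · [kg·m²/(s³·A)]
Adding exponents of each base unit: kg: 1, m: 2, s: -3
SI base units of electrical power: kg·m²/s³

Answer: kg·m²/s³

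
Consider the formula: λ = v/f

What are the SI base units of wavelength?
Units of each symbol in λ = v/f:
  v (wave speed): m/s
  f (frequency): 1/s  → in the denominator, contributes s

Multiplying the contributions: [m/s] · [s]
Adding exponents of each base unit: m: 1
SI base units of wavelength: m

Answer: m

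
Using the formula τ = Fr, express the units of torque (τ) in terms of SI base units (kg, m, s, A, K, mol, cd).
Units of each symbol in τ = Fr:
  F (force): kg·m/s²
  r (lever arm): m

Multiplying the contributions: [kg·m/s²] · [m]
Adding exponents of each base unit: kg: 1, m: 2, s: -2
SI base units of torque: kg·m²/s²

Answer: kg·m²/s²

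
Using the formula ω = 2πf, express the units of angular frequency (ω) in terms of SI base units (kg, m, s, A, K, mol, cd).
Units of each symbol in ω = 2πf:
  f (frequency): 1/s
  The factor 2π is dimensionless.

Multiplying the contributions: [1/s]
Adding exponents of each base unit: s: -1
SI base units of angular frequency: 1/s

Answer: 1/s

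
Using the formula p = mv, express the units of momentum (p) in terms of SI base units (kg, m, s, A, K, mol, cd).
Units of each symbol in p = mv:
  m (mass): kg
  v (velocity): m/s

Multiplying the contributions: [kg] · [m/s]
Adding exponents of each base unit: kg: 1, m: 1, s: -1
SI base units of momentum: kg·m/s

Answer: kg·m/s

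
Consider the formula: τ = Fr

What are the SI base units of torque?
Units of each symbol in τ = Fr:
  F (force): kg·m/s²
  r (lever arm): m

Multiplying the contributions: [kg·m/s²] · [m]
Adding exponents of each base unit: kg: 1, m: 2, s: -2
SI base units of torque: kg·m²/s²

Answer: kg·m²/s²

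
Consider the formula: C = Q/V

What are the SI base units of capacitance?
Units of each symbol in C = Q/V:
  Q (charge, in coulombs): s·A
  V (voltage, in volts): kg·m²/(s³·A)  → in the denominator, contributes s³·A/(kg·m²)

Multiplying the contributions: [s·A] · [s³·A/(kg·m²)]
Adding exponents of each base unit: kg: -1, m: -2, s: 4, A: 2
SI base units of capacitance: s⁴·A²/(kg·m²)

Answer: s⁴·A²/(kg·m²)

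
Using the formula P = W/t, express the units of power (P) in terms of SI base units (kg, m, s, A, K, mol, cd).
Units of each symbol in P = W/t:
  W (work): kg·m²/s²
  t (time): s  → in the denominator, contributes 1/s

Multiplying the contributions: [kg·m²/s²] · [1/s]
Adding exponents of each base unit: kg: 1, m: 2, s: -3
SI base units of power: kg·m²/s³

Answer: kg·m²/s³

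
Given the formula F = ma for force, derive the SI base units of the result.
Units of each symbol in F = ma:
  m (mass): kg
  a (acceleration): m/s²

Multiplying the contributions: [kg] · [m/s²]
Adding exponents of each base unit: kg: 1, m: 1, s: -2
SI base units of force: kg·m/s²

Answer: kg·m/s²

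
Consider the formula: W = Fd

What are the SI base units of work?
Units of each symbol in W = Fd:
  F (force): kg·m/s²
  d (displacement): m

Multiplying the contributions: [kg·m/s²] · [m]
Adding exponents of each base unit: kg: 1, m: 2, s: -2
SI base units of work: kg·m²/s²

Answer: kg·m²/s²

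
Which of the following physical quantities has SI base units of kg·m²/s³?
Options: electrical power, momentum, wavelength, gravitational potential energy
Checking the SI base units of each option:
  electrical power (P = IV): kg·m²/s³  ✓ matches
  momentum (p = mv): kg·m/s  ✗
  wavelength (λ = v/f): m  ✗
  gravitational potential energy (U = -GMm/r): kg·m²/s²  ✗

Only electrical power has units kg·m²/s³.

Answer: electrical power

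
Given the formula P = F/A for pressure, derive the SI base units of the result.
Units of each symbol in P = F/A:
  F (force): kg·m/s²
  A (area): m²  → in the denominator, contributes 1/m²

Multiplying the contributions: [kg·m/s²] · [1/m²]
Adding exponents of each base unit: kg: 1, m: -1, s: -2
SI base units of pressure: kg/(m·s²)

Answer: kg/(m·s²)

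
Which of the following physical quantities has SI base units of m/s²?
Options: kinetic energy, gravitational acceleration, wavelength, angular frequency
Checking the SI base units of each option:
  kinetic energy (E = ½mv²): kg·m²/s²  ✗
  gravitational acceleration (g = GM/r²): m/s²  ✓ matches
  wavelength (λ = v/f): m  ✗
  angular frequency (ω = 2πf): 1/s  ✗

Only gravitational acceleration has units m/s².

Answer: gravitational acceleration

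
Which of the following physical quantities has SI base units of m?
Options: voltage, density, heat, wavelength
Checking the SI base units of each option:
  voltage (V = IR): kg·m²/(s³·A)  ✗
  density (ρ = m/V): kg/m³  ✗
  heat (Q = mcΔT): kg·m²/s²  ✗
  wavelength (λ = v/f): m  ✓ matches

Only wavelength has units m.

Answer: wavelength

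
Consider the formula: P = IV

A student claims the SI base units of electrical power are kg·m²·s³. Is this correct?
Units of each symbol in P = IV:
  I (current): A
  V (voltage, in volts): kg·m²/(s³·A)

Multiplying the contributions: [A] · [kg·m²/(s³·A)]
Adding exponents of each base unit: kg: 1, m: 2, s: -3
SI base units of electrical power: kg·m²/s³

The claimed units kg·m²·s³ (exponents kg: 1, m: 2, s: 3) do not match the derived units kg·m²/s³ (exponents kg: 1, m: 2, s: -3), so the claim is incorrect.

Answer: No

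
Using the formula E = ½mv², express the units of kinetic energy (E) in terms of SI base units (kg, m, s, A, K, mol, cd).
Units of each symbol in E = ½mv²:
  m (mass): kg
  v (speed): m/s  → to the power 2, contributes m²/s²
  The factor ½ is dimensionless.

Multiplying the contributions: [kg] · [m²/s²]
Adding exponents of each base unit: kg: 1, m: 2, s: -2
SI base units of kinetic energy: kg·m²/s²

Answer: kg·m²/s²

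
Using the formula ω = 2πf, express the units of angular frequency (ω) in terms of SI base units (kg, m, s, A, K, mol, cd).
Units of each symbol in ω = 2πf:
  f (frequency): 1/s
  The factor 2π is dimensionless.

Multiplying the contributions: [1/s]
Adding exponents of each base unit: s: -1
SI base units of angular frequency: 1/s

Answer: 1/s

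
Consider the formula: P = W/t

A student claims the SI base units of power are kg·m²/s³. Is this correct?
Units of each symbol in P = W/t:
  W (work): kg·m²/s²
  t (time): s  → in the denominator, contributes 1/s

Multiplying the contributions: [kg·m²/s²] · [1/s]
Adding exponents of each base unit: kg: 1, m: 2, s: -3
SI base units of power: kg·m²/s³

The claimed units kg·m²/s³ match the derived units, so the claim is correct.

Answer: Yes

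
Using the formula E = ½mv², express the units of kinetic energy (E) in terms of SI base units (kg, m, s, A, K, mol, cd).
Units of each symbol in E = ½mv²:
  m (mass): kg
  v (speed): m/s  → to the power 2, contributes m²/s²
  The factor ½ is dimensionless.

Multiplying the contributions: [kg] · [m²/s²]
Adding exponents of each base unit: kg: 1, m: 2, s: -2
SI base units of kinetic energy: kg·m²/s²

Answer: kg·m²/s²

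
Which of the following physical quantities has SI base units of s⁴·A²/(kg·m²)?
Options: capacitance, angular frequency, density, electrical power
Checking the SI base units of each option:
  capacitance (C = Q/V): s⁴·A²/(kg·m²)  ✓ matches
  angular frequency (ω = 2πf): 1/s  ✗
  density (ρ = m/V): kg/m³  ✗
  electrical power (P = IV): kg·m²/s³  ✗

Only capacitance has units s⁴·A²/(kg·m²).

Answer: capacitance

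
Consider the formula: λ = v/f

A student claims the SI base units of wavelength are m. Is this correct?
Units of each symbol in λ = v/f:
  v (wave speed): m/s
  f (frequency): 1/s  → in the denominator, contributes s

Multiplying the contributions: [m/s] · [s]
Adding exponents of each base unit: m: 1
SI base units of wavelength: m

The claimed units m match the derived units, so the claim is correct.

Answer: Yes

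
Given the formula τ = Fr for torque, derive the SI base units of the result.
Units of each symbol in τ = Fr:
  F (force): kg·m/s²
  r (lever arm): m

Multiplying the contributions: [kg·m/s²] · [m]
Adding exponents of each base unit: kg: 1, m: 2, s: -2
SI base units of torque: kg·m²/s²

Answer: kg·m²/s²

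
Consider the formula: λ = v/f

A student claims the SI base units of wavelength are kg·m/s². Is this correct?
Units of each symbol in λ = v/f:
  v (wave speed): m/s
  f (frequency): 1/s  → in the denominator, contributes s

Multiplying the contributions: [m/s] · [s]
Adding exponents of each base unit: m: 1
SI base units of wavelength: m

The claimed units kg·m/s² (exponents kg: 1, m: 1, s: -2) do not match the derived units m (exponents m: 1), so the claim is incorrect.

Answer: No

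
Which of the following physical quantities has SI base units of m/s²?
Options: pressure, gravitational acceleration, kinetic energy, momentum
Checking the SI base units of each option:
  pressure (P = F/A): kg/(m·s²)  ✗
  gravitational acceleration (g = GM/r²): m/s²  ✓ matches
  kinetic energy (E = ½mv²): kg·m²/s²  ✗
  momentum (p = mv): kg·m/s  ✗

Only gravitational acceleration has units m/s².

Answer: gravitational acceleration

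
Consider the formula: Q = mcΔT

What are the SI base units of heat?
Units of each symbol in Q = mcΔT:
  m (mass): kg
  c (specific heat capacity, in J/(kg·K)): m²/(s²·K)
  ΔT (temperature change): K

Multiplying the contributions: [kg] · [m²/(s²·K)] · [K]
Adding exponents of each base unit: kg: 1, m: 2, s: -2
SI base units of heat: kg·m²/s²

Answer: kg·m²/s²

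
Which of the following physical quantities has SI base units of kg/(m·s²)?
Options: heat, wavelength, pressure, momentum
Checking the SI base units of each option:
  heat (Q = mcΔT): kg·m²/s²  ✗
  wavelength (λ = v/f): m  ✗
  pressure (P = F/A): kg/(m·s²)  ✓ matches
  momentum (p = mv): kg·m/s  ✗

Only pressure has units kg/(m·s²).

Answer: pressure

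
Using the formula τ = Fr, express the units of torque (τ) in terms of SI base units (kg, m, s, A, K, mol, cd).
Units of each symbol in τ = Fr:
  F (force): kg·m/s²
  r (lever arm): m

Multiplying the contributions: [kg·m/s²] · [m]
Adding exponents of each base unit: kg: 1, m: 2, s: -2
SI base units of torque: kg·m²/s²

Answer: kg·m²/s²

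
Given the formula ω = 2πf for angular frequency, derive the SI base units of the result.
Units of each symbol in ω = 2πf:
  f (frequency): 1/s
  The factor 2π is dimensionless.

Multiplying the contributions: [1/s]
Adding exponents of each base unit: s: -1
SI base units of angular frequency: 1/s

Answer: 1/s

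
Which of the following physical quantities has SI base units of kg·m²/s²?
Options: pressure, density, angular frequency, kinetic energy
Checking the SI base units of each option:
  pressure (P = F/A): kg/(m·s²)  ✗
  density (ρ = m/V): kg/m³  ✗
  angular frequency (ω = 2πf): 1/s  ✗
  kinetic energy (E = ½mv²): kg·m²/s²  ✓ matches

Only kinetic energy has units kg·m²/s².

Answer: kinetic energy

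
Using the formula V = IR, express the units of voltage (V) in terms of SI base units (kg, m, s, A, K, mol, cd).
Units of each symbol in V = IR:
  I (current): A
  R (resistance, in ohms): kg·m²/(s³·A²)

Multiplying the contributions: [A] · [kg·m²/(s³·A²)]
Adding exponents of each base unit: kg: 1, m: 2, s: -3, A: -1
SI base units of voltage: kg·m²/(s³·A)

Answer: kg·m²/(s³·A)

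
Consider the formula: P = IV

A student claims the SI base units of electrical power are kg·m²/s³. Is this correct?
Units of each symbol in P = IV:
  I (current): A
  V (voltage, in volts): kg·m²/(s³·A)

Multiplying the contributions: [A] · [kg·m²/(s³·A)]
Adding exponents of each base unit: kg: 1, m: 2, s: -3
SI base units of electrical power: kg·m²/s³

The claimed units kg·m²/s³ match the derived units, so the claim is correct.

Answer: Yes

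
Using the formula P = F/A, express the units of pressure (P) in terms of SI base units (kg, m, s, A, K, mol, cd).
Units of each symbol in P = F/A:
  F (force): kg·m/s²
  A (area): m²  → in the denominator, contributes 1/m²

Multiplying the contributions: [kg·m/s²] · [1/m²]
Adding exponents of each base unit: kg: 1, m: -1, s: -2
SI base units of pressure: kg/(m·s²)

Answer: kg/(m·s²)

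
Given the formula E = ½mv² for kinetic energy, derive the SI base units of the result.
Units of each symbol in E = ½mv²:
  m (mass): kg
  v (speed): m/s  → to the power 2, contributes m²/s²
  The factor ½ is dimensionless.

Multiplying the contributions: [kg] · [m²/s²]
Adding exponents of each base unit: kg: 1, m: 2, s: -2
SI base units of kinetic energy: kg·m²/s²

Answer: kg·m²/s²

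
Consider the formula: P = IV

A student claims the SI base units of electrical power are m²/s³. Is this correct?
Units of each symbol in P = IV:
  I (current): A
  V (voltage, in volts): kg·m²/(s³·A)

Multiplying the contributions: [A] · [kg·m²/(s³·A)]
Adding exponents of each base unit: kg: 1, m: 2, s: -3
SI base units of electrical power: kg·m²/s³

The claimed units m²/s³ (exponents m: 2, s: -3) do not match the derived units kg·m²/s³ (exponents kg: 1, m: 2, s: -3), so the claim is incorrect.

Answer: No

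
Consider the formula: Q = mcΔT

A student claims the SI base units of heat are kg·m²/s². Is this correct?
Units of each symbol in Q = mcΔT:
  m (mass): kg
  c (specific heat capacity, in J/(kg·K)): m²/(s²·K)
  ΔT (temperature change): K

Multiplying the contributions: [kg] · [m²/(s²·K)] · [K]
Adding exponents of each base unit: kg: 1, m: 2, s: -2
SI base units of heat: kg·m²/s²

The claimed units kg·m²/s² match the derived units, so the claim is correct.

Answer: Yes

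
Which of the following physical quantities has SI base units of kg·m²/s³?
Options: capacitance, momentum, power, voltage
Checking the SI base units of each option:
  capacitance (C = Q/V): s⁴·A²/(kg·m²)  ✗
  momentum (p = mv): kg·m/s  ✗
  power (P = W/t): kg·m²/s³  ✓ matches
  voltage (V = IR): kg·m²/(s³·A)  ✗

Only power has units kg·m²/s³.

Answer: power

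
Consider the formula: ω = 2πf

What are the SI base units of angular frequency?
Units of each symbol in ω = 2πf:
  f (frequency): 1/s
  The factor 2π is dimensionless.

Multiplying the contributions: [1/s]
Adding exponents of each base unit: s: -1
SI base units of angular frequency: 1/s

Answer: 1/s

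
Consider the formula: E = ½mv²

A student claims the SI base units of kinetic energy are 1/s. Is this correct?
Units of each symbol in E = ½mv²:
  m (mass): kg
  v (speed): m/s  → to the power 2, contributes m²/s²
  The factor ½ is dimensionless.

Multiplying the contributions: [kg] · [m²/s²]
Adding exponents of each base unit: kg: 1, m: 2, s: -2
SI base units of kinetic energy: kg·m²/s²

The claimed units 1/s (exponents s: -1) do not match the derived units kg·m²/s² (exponents kg: 1, m: 2, s: -2), so the claim is incorrect.

Answer: No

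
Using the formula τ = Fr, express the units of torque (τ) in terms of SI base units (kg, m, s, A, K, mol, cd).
Units of each symbol in τ = Fr:
  F (force): kg·m/s²
  r (lever arm): m

Multiplying the contributions: [kg·m/s²] · [m]
Adding exponents of each base unit: kg: 1, m: 2, s: -2
SI base units of torque: kg·m²/s²

Answer: kg·m²/s²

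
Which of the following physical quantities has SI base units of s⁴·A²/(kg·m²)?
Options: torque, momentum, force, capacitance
Checking the SI base units of each option:
  torque (τ = Fr): kg·m²/s²  ✗
  momentum (p = mv): kg·m/s  ✗
  force (F = ma): kg·m/s²  ✗
  capacitance (C = Q/V): s⁴·A²/(kg·m²)  ✓ matches

Only capacitance has units s⁴·A²/(kg·m²).

Answer: capacitance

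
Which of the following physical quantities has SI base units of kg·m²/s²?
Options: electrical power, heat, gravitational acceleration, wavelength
Checking the SI base units of each option:
  electrical power (P = IV): kg·m²/s³  ✗
  heat (Q = mcΔT): kg·m²/s²  ✓ matches
  gravitational acceleration (g = GM/r²): m/s²  ✗
  wavelength (λ = v/f): m  ✗

Only heat has units kg·m²/s².

Answer: heat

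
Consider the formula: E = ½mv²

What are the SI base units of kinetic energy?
Units of each symbol in E = ½mv²:
  m (mass): kg
  v (speed): m/s  → to the power 2, contributes m²/s²
  The factor ½ is dimensionless.

Multiplying the contributions: [kg] · [m²/s²]
Adding exponents of each base unit: kg: 1, m: 2, s: -2
SI base units of kinetic energy: kg·m²/s²

Answer: kg·m²/s²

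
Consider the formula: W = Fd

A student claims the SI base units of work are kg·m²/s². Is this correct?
Units of each symbol in W = Fd:
  F (force): kg·m/s²
  d (displacement): m

Multiplying the contributions: [kg·m/s²] · [m]
Adding exponents of each base unit: kg: 1, m: 2, s: -2
SI base units of work: kg·m²/s²

The claimed units kg·m²/s² match the derived units, so the claim is correct.

Answer: Yes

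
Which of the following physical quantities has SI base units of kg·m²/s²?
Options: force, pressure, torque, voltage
Checking the SI base units of each option:
  force (F = ma): kg·m/s²  ✗
  pressure (P = F/A): kg/(m·s²)  ✗
  torque (τ = Fr): kg·m²/s²  ✓ matches
  voltage (V = IR): kg·m²/(s³·A)  ✗

Only torque has units kg·m²/s².

Answer: torque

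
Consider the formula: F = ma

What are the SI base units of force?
Units of each symbol in F = ma:
  m (mass): kg
  a (acceleration): m/s²

Multiplying the contributions: [kg] · [m/s²]
Adding exponents of each base unit: kg: 1, m: 1, s: -2
SI base units of force: kg·m/s²

Answer: kg·m/s²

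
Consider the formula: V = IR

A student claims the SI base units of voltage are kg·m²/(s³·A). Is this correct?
Units of each symbol in V = IR:
  I (current): A
  R (resistance, in ohms): kg·m²/(s³·A²)

Multiplying the contributions: [A] · [kg·m²/(s³·A²)]
Adding exponents of each base unit: kg: 1, m: 2, s: -3, A: -1
SI base units of voltage: kg·m²/(s³·A)

The claimed units kg·m²/(s³·A) match the derived units, so the claim is correct.

Answer: Yes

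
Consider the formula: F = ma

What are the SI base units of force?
Units of each symbol in F = ma:
  m (mass): kg
  a (acceleration): m/s²

Multiplying the contributions: [kg] · [m/s²]
Adding exponents of each base unit: kg: 1, m: 1, s: -2
SI base units of force: kg·m/s²

Answer: kg·m/s²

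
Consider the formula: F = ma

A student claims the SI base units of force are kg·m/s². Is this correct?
Units of each symbol in F = ma:
  m (mass): kg
  a (acceleration): m/s²

Multiplying the contributions: [kg] · [m/s²]
Adding exponents of each base unit: kg: 1, m: 1, s: -2
SI base units of force: kg·m/s²

The claimed units kg·m/s² match the derived units, so the claim is correct.

Answer: Yes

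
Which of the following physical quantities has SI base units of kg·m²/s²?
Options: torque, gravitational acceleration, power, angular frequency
Checking the SI base units of each option:
  torque (τ = Fr): kg·m²/s²  ✓ matches
  gravitational acceleration (g = GM/r²): m/s²  ✗
  power (P = W/t): kg·m²/s³  ✗
  angular frequency (ω = 2πf): 1/s  ✗

Only torque has units kg·m²/s².

Answer: torque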